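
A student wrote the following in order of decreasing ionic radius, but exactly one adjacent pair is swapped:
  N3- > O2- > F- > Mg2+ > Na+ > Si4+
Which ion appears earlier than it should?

The pair Mg2+, Na+ is the wrong way round — they are isoelectronic (10 e⁻) and Mg has more protons than Na (12 vs 11), making Mg2+ smaller. All other adjacent pairs agree with periodic trends, so Mg2+ is the misplaced ion.

Mg2+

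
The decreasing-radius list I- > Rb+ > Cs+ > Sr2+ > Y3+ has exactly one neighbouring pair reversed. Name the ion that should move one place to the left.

Scanning neighbour by neighbour, only Rb+/Cs+ violates a trend: Rb+ and Cs+ are in one column with the same charge; the lighter period-5 ion has one fewer shell and is smaller. That makes Cs+ the one sitting a position late relative to where it belongs.

Cs+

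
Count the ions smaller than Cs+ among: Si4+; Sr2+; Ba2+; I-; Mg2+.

Electron counts and nuclear charges: Si4+: 10 e⁻, Z=14, Mg2+: 10 e⁻, Z=12, Sr2+: 36 e⁻, Z=38, Ba2+: 54 e⁻, Z=56, Cs+: 54 e⁻, Z=55, I-: 54 e⁻, Z=53. Si4+ < Mg2+ (isoelectronic, higher Z=14 is smaller); Mg2+ < Sr2+ (same group, period 3 vs 5); Sr2+ < Ba2+ (same group, 1 shell fewer); Ba2+ < Cs+ (both 54 e⁻, Z=56>55); Cs+ < I- (isoelectronic, higher Z=55 is smaller).
Relative to Cs+, the ions that are smaller are Si4+, Mg2+, Sr2+, Ba2+. That's 4.

4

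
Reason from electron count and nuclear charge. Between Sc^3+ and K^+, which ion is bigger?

Each ion has 18 electrons. The ranking follows nuclear charge in reverse — greater Z gives a smaller radius. Sc^3+ (Z=21), K^+ (Z=19).

K^+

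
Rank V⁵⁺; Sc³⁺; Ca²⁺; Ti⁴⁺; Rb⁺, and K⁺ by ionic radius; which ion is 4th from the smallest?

Tabulating Z and e⁻: V⁵⁺ (Z=23, 18 e⁻), Ti⁴⁺ (Z=22, 18 e⁻), Sc³⁺ (Z=21, 18 e⁻), Ca²⁺ (Z=20, 18 e⁻), K⁺ (Z=19, 18 e⁻), Rb⁺ (Z=37, 36 e⁻). V⁵⁺ < Ti⁴⁺ (both 18 e⁻, Z=23>22); Ti⁴⁺ < Sc³⁺ (both 18 e⁻, Z=22>21); Sc³⁺ < Ca²⁺ (both 18 e⁻, Z=21>20); Ca²⁺ < K⁺ (both 18 e⁻, Z=20>19); K⁺ < Rb⁺ (same group, 1 shell fewer).
So the order is V⁵⁺ < Ti⁴⁺ < Sc³⁺ < Ca²⁺ < K⁺ < Rb⁺; the 4th-smallest ion is Ca²⁺.

Ca²⁺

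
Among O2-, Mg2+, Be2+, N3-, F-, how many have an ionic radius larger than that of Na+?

Be2+ has 2 e⁻ (Z=4), Mg2+ has 10 e⁻ (Z=12), Na+ has 10 e⁻ (Z=11), F- has 10 e⁻ (Z=9), O2- has 10 e⁻ (Z=8), N3- has 10 e⁻ (Z=7). Be2+ < Mg2+ (same group, period 2 vs 3); Mg2+ < Na+ (isoelectronic, higher Z=12 is smaller); Na+ < F- (isoelectronic, higher Z=11 is smaller); F- < O2- (isoelectronic, higher Z=9 is smaller); O2- < N3- (both 10 e⁻, Z=8>7).
Relative to Na+, the ions that are larger are F-, O2-, N3-. So 3 are larger.

3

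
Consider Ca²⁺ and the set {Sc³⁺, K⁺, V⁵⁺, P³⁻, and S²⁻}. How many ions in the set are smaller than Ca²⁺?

These species are isoelectronic with 18 electrons. The only difference is the number of protons: V⁵⁺ (Z=23), Sc³⁺ (Z=21), Ca²⁺ (Z=20), K⁺ (Z=19), S²⁻ (Z=16), P³⁻ (Z=15). The strongest nuclear pull (V⁵⁺) gives the smallest ion.
Placing each against Ca²⁺: smaller — V⁵⁺, Sc³⁺; larger — K⁺, S²⁻, P³⁻. That's 2.

2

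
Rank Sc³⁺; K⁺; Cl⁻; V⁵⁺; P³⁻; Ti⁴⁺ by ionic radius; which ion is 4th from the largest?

Isoelectronic series (18 e⁻ each). Size is set by nuclear charge: more protons means a smaller ion. V⁵⁺ (Z=23), Ti⁴⁺ (Z=22), Sc³⁺ (Z=21), K⁺ (Z=19), Cl⁻ (Z=17), P³⁻ (Z=15).
That gives V⁵⁺ < Ti⁴⁺ < Sc³⁺ < K⁺ < Cl⁻ < P³⁻. From the largest end, number 4 is Sc³⁺.

Sc³⁺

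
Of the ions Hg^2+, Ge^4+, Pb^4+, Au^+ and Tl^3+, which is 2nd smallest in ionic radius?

Tabulating Z and e⁻: Ge^4+ has 28 e⁻ (Z=32), Pb^4+ has 78 e⁻ (Z=82), Tl^3+ has 78 e⁻ (Z=81), Hg^2+ has 78 e⁻ (Z=80), Au^+ has 78 e⁻ (Z=79). Ge^4+ < Pb^4+ (same group, period 4 vs 6); Pb^4+ < Tl^3+ (isoelectronic, higher Z=82 is smaller); Tl^3+ < Hg^2+ (both 78 e⁻, Z=81>80); Hg^2+ < Au^+ (both 78 e⁻, Z=80>79).
So the order is Ge^4+ < Pb^4+ < Tl^3+ < Hg^2+ < Au^+; the 2nd-smallest ion is Pb^4+.

Pb^4+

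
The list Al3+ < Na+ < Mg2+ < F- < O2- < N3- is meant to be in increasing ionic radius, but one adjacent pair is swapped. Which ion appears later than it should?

The pair Na+, Mg2+ is the wrong way round — both have 10 electrons but Z(Mg)=12 > Z(Na)=11, so Mg2+ should be the smaller of the two. All other adjacent pairs agree with periodic trends, so Mg2+ is the misplaced ion.

Mg2+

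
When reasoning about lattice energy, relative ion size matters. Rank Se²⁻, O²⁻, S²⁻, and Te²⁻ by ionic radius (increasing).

Same group, same charge. Going down the group adds an extra shell of electrons, so the ion gets larger: O²⁻ is highest in the group and smallest.

O²⁻ < S²⁻ < Se²⁻ < Te²⁻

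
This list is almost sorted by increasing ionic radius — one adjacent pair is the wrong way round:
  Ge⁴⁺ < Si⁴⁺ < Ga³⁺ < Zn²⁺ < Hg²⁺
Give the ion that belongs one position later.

Ge⁴⁺

Scanning neighbour by neighbour, only Ge⁴⁺/Si⁴⁺ violates a trend: both in group 14 with the same charge; Si⁴⁺ (period 3) has the smaller radius. That makes Ge⁴⁺ the one sitting a position early relative to where it belongs.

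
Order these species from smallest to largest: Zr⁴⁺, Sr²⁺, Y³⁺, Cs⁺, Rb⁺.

First list Z and electron count for each: Zr⁴⁺: 36 e⁻, Z=40, Y³⁺: 36 e⁻, Z=39, Sr²⁺: 36 e⁻, Z=38, Rb⁺: 36 e⁻, Z=37, Cs⁺: 54 e⁻, Z=55. Zr⁴⁺ < Y³⁺ (both 36 e⁻, Z=40>39); Y³⁺ < Sr²⁺ (both 36 e⁻, Z=39>38); Sr²⁺ < Rb⁺ (both 36 e⁻, Z=38>37); Rb⁺ < Cs⁺ (same group, 1 shell fewer).

Zr⁴⁺ < Y³⁺ < Sr²⁺ < Rb⁺ < Cs⁺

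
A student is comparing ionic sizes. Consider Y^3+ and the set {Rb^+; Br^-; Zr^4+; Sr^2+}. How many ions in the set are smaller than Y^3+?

Isoelectronic series (36 e⁻ each). Size is set by nuclear charge: more protons means a smaller ion. Zr^4+ (Z=40), Y^3+ (Z=39), Sr^2+ (Z=38), Rb^+ (Z=37), Br^- (Z=35).
Ordering all of them (including Y^3+) by radius gives Zr^4+ < Y^3+ < Sr^2+ < Rb^+ < Br^-. Count: 1.

1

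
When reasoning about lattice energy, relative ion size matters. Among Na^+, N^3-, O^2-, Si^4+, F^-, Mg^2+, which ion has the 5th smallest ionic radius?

All of these have 10 electrons (isoelectronic). With the same electron cloud, the ion with the most protons pulls it in tightest. Nuclear charges: Si^4+ (Z=14), Mg^2+ (Z=12), Na^+ (Z=11), F^- (Z=9), O^2- (Z=8), N^3- (Z=7). Highest Z is smallest.
Ordering: Si^4+ < Mg^2+ < Na^+ < F^- < O^2- < N^3-. The 5th smallest is O^2-.

O^2-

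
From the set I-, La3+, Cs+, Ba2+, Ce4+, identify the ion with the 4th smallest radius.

All of these have 54 electrons (isoelectronic). With the same electron cloud, the ion with the most protons pulls it in tightest. Nuclear charges: Ce4+ (Z=58), La3+ (Z=57), Ba2+ (Z=56), Cs+ (Z=55), I- (Z=53). Highest Z is smallest.
That gives Ce4+ < La3+ < Ba2+ < Cs+ < I-. From the smallest end, number 4 is Cs+.

Cs+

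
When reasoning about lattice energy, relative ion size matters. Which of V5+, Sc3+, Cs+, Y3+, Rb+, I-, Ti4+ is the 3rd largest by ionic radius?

Tabulating Z and e⁻: V5+ (Z=23, 18 e⁻), Ti4+ (Z=22, 18 e⁻), Sc3+ (Z=21, 18 e⁻), Y3+ (Z=39, 36 e⁻), Rb+ (Z=37, 36 e⁻), Cs+ (Z=55, 54 e⁻), I- (Z=53, 54 e⁻). V5+ < Ti4+ (isoelectronic, higher Z=23 is smaller); Ti4+ < Sc3+ (isoelectronic, higher Z=22 is smaller); Sc3+ < Y3+ (same group, 1 shell fewer); Y3+ < Rb+ (isoelectronic, higher Z=39 is smaller); Rb+ < Cs+ (same group, 1 shell fewer); Cs+ < I- (isoelectronic, higher Z=55 is smaller).
So the order is V5+ < Ti4+ < Sc3+ < Y3+ < Rb+ < Cs+ < I-; the 3rd-largest ion is Rb+.

Rb+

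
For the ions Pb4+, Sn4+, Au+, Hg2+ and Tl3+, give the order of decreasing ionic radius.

Au+ > Hg2+ > Tl3+ > Pb4+ > Sn4+

Sn4+: 46 e⁻, Z=50, Pb4+: 78 e⁻, Z=82, Tl3+: 78 e⁻, Z=81, Hg2+: 78 e⁻, Z=80, Au+: 78 e⁻, Z=79. Sn4+ < Pb4+ (same group, period 5 vs 6); Pb4+ < Tl3+ (both 78 e⁻, Z=82>81); Tl3+ < Hg2+ (isoelectronic, higher Z=81 is smaller); Hg2+ < Au+ (both 78 e⁻, Z=80>79).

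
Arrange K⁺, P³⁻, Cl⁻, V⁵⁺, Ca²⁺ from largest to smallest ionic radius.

Isoelectronic series (18 e⁻ each). Size is set by nuclear charge: more protons means a smaller ion. V⁵⁺ (Z=23), Ca²⁺ (Z=20), K⁺ (Z=19), Cl⁻ (Z=17), P³⁻ (Z=15).

P³⁻ > Cl⁻ > K⁺ > Ca²⁺ > V⁵⁺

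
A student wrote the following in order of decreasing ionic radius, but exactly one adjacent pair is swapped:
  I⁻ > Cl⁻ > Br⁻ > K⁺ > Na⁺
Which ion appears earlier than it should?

Check each adjacent pair. Cl⁻ and Br⁻ are reversed: both in group 17 with the same charge; Cl⁻ (period 3) has the smaller radius. No other neighbouring pair contradicts the periodic trends, so Cl⁻ is the ion listed too early.

Cl⁻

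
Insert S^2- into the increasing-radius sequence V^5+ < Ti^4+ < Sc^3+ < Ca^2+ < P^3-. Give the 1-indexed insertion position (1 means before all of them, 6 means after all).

5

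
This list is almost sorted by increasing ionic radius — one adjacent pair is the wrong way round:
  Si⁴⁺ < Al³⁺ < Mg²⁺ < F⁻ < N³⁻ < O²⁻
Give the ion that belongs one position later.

N³⁻

The pair N³⁻, O²⁻ is the wrong way round — O²⁻ and N³⁻ share 10 electrons; the higher nuclear charge on O (Z=8) contracts it more, so O²⁻ < N³⁻. All other adjacent pairs agree with periodic trends, so N³⁻ is the misplaced ion.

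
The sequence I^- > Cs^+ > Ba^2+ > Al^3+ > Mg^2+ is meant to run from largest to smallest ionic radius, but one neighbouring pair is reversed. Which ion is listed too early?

Al^3+

Compare adjacent ions: they are isoelectronic (10 e⁻) and Al has more protons than Mg (13 vs 12), making Al^3+ smaller — yet in this decreasing list Al^3+ sits before Mg^2+. Nothing else is reversed, so Al^3+ should move one place to the right.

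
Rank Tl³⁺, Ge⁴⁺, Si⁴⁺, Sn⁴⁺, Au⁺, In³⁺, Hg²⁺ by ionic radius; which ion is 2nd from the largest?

Hg²⁺

First list Z and electron count for each: Si⁴⁺ (Z=14, 10 e⁻), Ge⁴⁺ (Z=32, 28 e⁻), Sn⁴⁺ (Z=50, 46 e⁻), In³⁺ (Z=49, 46 e⁻), Tl³⁺ (Z=81, 78 e⁻), Hg²⁺ (Z=80, 78 e⁻), Au⁺ (Z=79, 78 e⁻). Si⁴⁺ < Ge⁴⁺ (same group, 1 shell fewer); Ge⁴⁺ < Sn⁴⁺ (same group, 1 shell fewer); Sn⁴⁺ < In³⁺ (isoelectronic, higher Z=50 is smaller); In³⁺ < Tl³⁺ (same group, period 5 vs 6); Tl³⁺ < Hg²⁺ (both 78 e⁻, Z=81>80); Hg²⁺ < Au⁺ (both 78 e⁻, Z=80>79).
That gives Si⁴⁺ < Ge⁴⁺ < Sn⁴⁺ < In³⁺ < Tl³⁺ < Hg²⁺ < Au⁺. From the largest end, number 2 is Hg²⁺.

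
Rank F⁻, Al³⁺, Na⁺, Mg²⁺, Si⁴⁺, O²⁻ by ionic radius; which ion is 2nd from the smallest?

Al³⁺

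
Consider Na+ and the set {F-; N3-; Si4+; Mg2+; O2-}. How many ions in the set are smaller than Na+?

All of these have 10 electrons (isoelectronic). With the same electron cloud, the ion with the most protons pulls it in tightest. Nuclear charges: Si4+ (Z=14), Mg2+ (Z=12), Na+ (Z=11), F- (Z=9), O2- (Z=8), N3- (Z=7). Highest Z is smallest.
Overall: Si4+ < Mg2+ < Na+ < F- < O2- < N3-. Na+ has 2 below it and 3 above. Count: 2.

2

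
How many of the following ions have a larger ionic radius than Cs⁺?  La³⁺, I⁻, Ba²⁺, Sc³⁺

Sc³⁺ (Z=21, 18 e⁻), La³⁺ (Z=57, 54 e⁻), Ba²⁺ (Z=56, 54 e⁻), Cs⁺ (Z=55, 54 e⁻), I⁻ (Z=53, 54 e⁻). Sc³⁺ < La³⁺ (same group, period 4 vs 6); La³⁺ < Ba²⁺ (both 54 e⁻, Z=57>56); Ba²⁺ < Cs⁺ (both 54 e⁻, Z=56>55); Cs⁺ < I⁻ (both 54 e⁻, Z=55>53).
Overall: Sc³⁺ < La³⁺ < Ba²⁺ < Cs⁺ < I⁻. Cs⁺ has 3 below it and 1 above. That's 1.

1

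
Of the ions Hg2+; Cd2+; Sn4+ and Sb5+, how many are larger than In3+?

2

First list Z and electron count for each: Sb5+ has 46 e⁻ (Z=51), Sn4+ has 46 e⁻ (Z=50), In3+ has 46 e⁻ (Z=49), Cd2+ has 46 e⁻ (Z=48), Hg2+ has 78 e⁻ (Z=80). Sb5+ < Sn4+ (both 46 e⁻, Z=51>50); Sn4+ < In3+ (isoelectronic, higher Z=50 is smaller); In3+ < Cd2+ (isoelectronic, higher Z=49 is smaller); Cd2+ < Hg2+ (same group, period 5 vs 6).
Ordering all of them (including In3+) by radius gives Sb5+ < Sn4+ < In3+ < Cd2+ < Hg2+. So 2 are larger.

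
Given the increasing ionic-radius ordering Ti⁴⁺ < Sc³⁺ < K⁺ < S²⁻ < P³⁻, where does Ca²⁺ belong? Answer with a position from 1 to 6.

These species are isoelectronic with 18 electrons. The only difference is the number of protons: Ti⁴⁺ (Z=22), Sc³⁺ (Z=21), Ca²⁺ (Z=20), K⁺ (Z=19), S²⁻ (Z=16), P³⁻ (Z=15). The strongest nuclear pull (Ti⁴⁺) gives the smallest ion.
Putting Ca²⁺ in gives Ti⁴⁺ < Sc³⁺ < Ca²⁺ < K⁺ < S²⁻ < P³⁻; it lands at slot 3.

3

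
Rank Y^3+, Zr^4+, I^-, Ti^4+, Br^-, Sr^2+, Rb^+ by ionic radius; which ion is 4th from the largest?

Sr^2+

Ti^4+ has 18 e⁻ (Z=22), Zr^4+ has 36 e⁻ (Z=40), Y^3+ has 36 e⁻ (Z=39), Sr^2+ has 36 e⁻ (Z=38), Rb^+ has 36 e⁻ (Z=37), Br^- has 36 e⁻ (Z=35), I^- has 54 e⁻ (Z=53). Ti^4+ < Zr^4+ (same group, 1 shell fewer); Zr^4+ < Y^3+ (both 36 e⁻, Z=40>39); Y^3+ < Sr^2+ (isoelectronic, higher Z=39 is smaller); Sr^2+ < Rb^+ (both 36 e⁻, Z=38>37); Rb^+ < Br^- (both 36 e⁻, Z=37>35); Br^- < I^- (same group, 1 shell fewer).
So the order is Ti^4+ < Zr^4+ < Y^3+ < Sr^2+ < Rb^+ < Br^- < I^-; the 4th-largest ion is Sr^2+.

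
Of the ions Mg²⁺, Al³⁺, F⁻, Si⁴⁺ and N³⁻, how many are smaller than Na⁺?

3

Each ion has 10 electrons. The ranking follows nuclear charge in reverse — greater Z gives a smaller radius. Si⁴⁺ (Z=14), Al³⁺ (Z=13), Mg²⁺ (Z=12), Na⁺ (Z=11), F⁻ (Z=9), N³⁻ (Z=7).
Ordering all of them (including Na⁺) by radius gives Si⁴⁺ < Al³⁺ < Mg²⁺ < Na⁺ < F⁻ < N³⁻. So 3 are smaller.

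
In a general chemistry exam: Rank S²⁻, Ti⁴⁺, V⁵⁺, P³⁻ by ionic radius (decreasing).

All of these have 18 electrons (isoelectronic). With the same electron cloud, the ion with the most protons pulls it in tightest. Nuclear charges: V⁵⁺ (Z=23), Ti⁴⁺ (Z=22), S²⁻ (Z=16), P³⁻ (Z=15). Highest Z is smallest.

P³⁻ > S²⁻ > Ti⁴⁺ > V⁵⁺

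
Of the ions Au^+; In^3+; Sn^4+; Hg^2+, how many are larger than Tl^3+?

2

Sn^4+ (Z=50, 46 e⁻), In^3+ (Z=49, 46 e⁻), Tl^3+ (Z=81, 78 e⁻), Hg^2+ (Z=80, 78 e⁻), Au^+ (Z=79, 78 e⁻). Sn^4+ < In^3+ (both 46 e⁻, Z=50>49); In^3+ < Tl^3+ (same group, period 5 vs 6); Tl^3+ < Hg^2+ (both 78 e⁻, Z=81>80); Hg^2+ < Au^+ (isoelectronic, higher Z=80 is smaller).
Placing each against Tl^3+: smaller — Sn^4+, In^3+; larger — Hg^2+, Au^+. Count: 2.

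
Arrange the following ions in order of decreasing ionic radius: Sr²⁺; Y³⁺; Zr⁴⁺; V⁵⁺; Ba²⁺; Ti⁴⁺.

Ba²⁺ > Sr²⁺ > Y³⁺ > Zr⁴⁺ > Ti⁴⁺ > V⁵⁺

Tabulating Z and e⁻: V⁵⁺ (Z=23, 18 e⁻), Ti⁴⁺ (Z=22, 18 e⁻), Zr⁴⁺ (Z=40, 36 e⁻), Y³⁺ (Z=39, 36 e⁻), Sr²⁺ (Z=38, 36 e⁻), Ba²⁺ (Z=56, 54 e⁻). V⁵⁺ < Ti⁴⁺ (isoelectronic, higher Z=23 is smaller); Ti⁴⁺ < Zr⁴⁺ (same group, 1 shell fewer); Zr⁴⁺ < Y³⁺ (isoelectronic, higher Z=40 is smaller); Y³⁺ < Sr²⁺ (both 36 e⁻, Z=39>38); Sr²⁺ < Ba²⁺ (same group, 1 shell fewer).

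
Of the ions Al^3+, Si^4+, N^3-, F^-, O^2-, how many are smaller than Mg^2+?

2

These species are isoelectronic with 10 electrons. The only difference is the number of protons: Si^4+ (Z=14), Al^3+ (Z=13), Mg^2+ (Z=12), F^- (Z=9), O^2- (Z=8), N^3- (Z=7). The strongest nuclear pull (Si^4+) gives the smallest ion.
Relative to Mg^2+, the ions that are smaller are Si^4+, Al^3+. Count: 2.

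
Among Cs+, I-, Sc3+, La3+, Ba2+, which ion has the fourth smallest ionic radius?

Tabulating Z and e⁻: Sc3+ has 18 e⁻ (Z=21), La3+ has 54 e⁻ (Z=57), Ba2+ has 54 e⁻ (Z=56), Cs+ has 54 e⁻ (Z=55), I- has 54 e⁻ (Z=53). Sc3+ < La3+ (same group, 2 shells fewer); La3+ < Ba2+ (both 54 e⁻, Z=57>56); Ba2+ < Cs+ (both 54 e⁻, Z=56>55); Cs+ < I- (both 54 e⁻, Z=55>53).
Full ascending order: Sc3+ < La3+ < Ba2+ < Cs+ < I-. Counting from the smallest, position 4 is Cs+.

Cs+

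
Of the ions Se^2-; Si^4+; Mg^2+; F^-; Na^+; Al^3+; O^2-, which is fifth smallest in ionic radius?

F^-

Work out protons and electrons: Si^4+ has 10 e⁻ (Z=14), Al^3+ has 10 e⁻ (Z=13), Mg^2+ has 10 e⁻ (Z=12), Na^+ has 10 e⁻ (Z=11), F^- has 10 e⁻ (Z=9), O^2- has 10 e⁻ (Z=8), Se^2- has 36 e⁻ (Z=34). Si^4+ < Al^3+ (isoelectronic, higher Z=14 is smaller); Al^3+ < Mg^2+ (isoelectronic, higher Z=13 is smaller); Mg^2+ < Na^+ (isoelectronic, higher Z=12 is smaller); Na^+ < F^- (both 10 e⁻, Z=11>9); F^- < O^2- (isoelectronic, higher Z=9 is smaller); O^2- < Se^2- (same group, period 2 vs 4).
Full ascending order: Si^4+ < Al^3+ < Mg^2+ < Na^+ < F^- < O^2- < Se^2-. Counting from the smallest, position 5 is F^-.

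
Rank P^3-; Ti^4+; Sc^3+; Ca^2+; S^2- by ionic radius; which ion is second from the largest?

S^2-

Each ion has 18 electrons. The ranking follows nuclear charge in reverse — greater Z gives a smaller radius. Ti^4+ (Z=22), Sc^3+ (Z=21), Ca^2+ (Z=20), S^2- (Z=16), P^3- (Z=15).
That gives Ti^4+ < Sc^3+ < Ca^2+ < S^2- < P^3-. From the largest end, number 2 is S^2-.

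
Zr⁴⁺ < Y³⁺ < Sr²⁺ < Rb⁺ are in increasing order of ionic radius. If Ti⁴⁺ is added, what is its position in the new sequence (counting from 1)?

1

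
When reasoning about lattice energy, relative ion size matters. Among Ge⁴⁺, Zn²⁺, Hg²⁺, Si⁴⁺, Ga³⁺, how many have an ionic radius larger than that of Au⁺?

Si⁴⁺ (Z=14, 10 e⁻), Ge⁴⁺ (Z=32, 28 e⁻), Ga³⁺ (Z=31, 28 e⁻), Zn²⁺ (Z=30, 28 e⁻), Hg²⁺ (Z=80, 78 e⁻), Au⁺ (Z=79, 78 e⁻). Si⁴⁺ < Ge⁴⁺ (same group, period 3 vs 4); Ge⁴⁺ < Ga³⁺ (both 28 e⁻, Z=32>31); Ga³⁺ < Zn²⁺ (isoelectronic, higher Z=31 is smaller); Zn²⁺ < Hg²⁺ (same group, period 4 vs 6); Hg²⁺ < Au⁺ (isoelectronic, higher Z=80 is smaller).
Placing each against Au⁺: smaller — Si⁴⁺, Ge⁴⁺, Ga³⁺, Zn²⁺, Hg²⁺; larger — none. That's 0.

0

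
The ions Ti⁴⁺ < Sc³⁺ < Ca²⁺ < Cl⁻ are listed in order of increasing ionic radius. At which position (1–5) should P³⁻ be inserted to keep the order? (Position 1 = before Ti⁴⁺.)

These species are isoelectronic with 18 electrons. The only difference is the number of protons: Ti⁴⁺ (Z=22), Sc³⁺ (Z=21), Ca²⁺ (Z=20), Cl⁻ (Z=17), P³⁻ (Z=15). The strongest nuclear pull (Ti⁴⁺) gives the smallest ion.
Merged order: Ti⁴⁺ < Sc³⁺ < Ca²⁺ < Cl⁻ < P³⁻ — P³⁻ is number 5.

5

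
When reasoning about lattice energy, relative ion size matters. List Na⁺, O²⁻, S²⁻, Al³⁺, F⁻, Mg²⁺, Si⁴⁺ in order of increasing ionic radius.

Tabulating Z and e⁻: Si⁴⁺: 10 e⁻, Z=14, Al³⁺: 10 e⁻, Z=13, Mg²⁺: 10 e⁻, Z=12, Na⁺: 10 e⁻, Z=11, F⁻: 10 e⁻, Z=9, O²⁻: 10 e⁻, Z=8, S²⁻: 18 e⁻, Z=16. Si⁴⁺ < Al³⁺ (isoelectronic, higher Z=14 is smaller); Al³⁺ < Mg²⁺ (both 10 e⁻, Z=13>12); Mg²⁺ < Na⁺ (both 10 e⁻, Z=12>11); Na⁺ < F⁻ (both 10 e⁻, Z=11>9); F⁻ < O²⁻ (both 10 e⁻, Z=9>8); O²⁻ < S²⁻ (same group, 1 shell fewer).

Si⁴⁺ < Al³⁺ < Mg²⁺ < Na⁺ < F⁻ < O²⁻ < S²⁻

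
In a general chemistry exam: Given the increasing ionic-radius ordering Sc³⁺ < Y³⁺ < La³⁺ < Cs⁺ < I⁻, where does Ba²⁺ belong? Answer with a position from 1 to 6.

4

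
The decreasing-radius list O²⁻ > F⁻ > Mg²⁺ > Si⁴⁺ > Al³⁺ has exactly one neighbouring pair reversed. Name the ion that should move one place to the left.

Al³⁺

The pair Si⁴⁺, Al³⁺ is the wrong way round — both have 10 electrons but Z(Si)=14 > Z(Al)=13, so Si⁴⁺ should be the smaller of the two. All other adjacent pairs agree with periodic trends, so Al³⁺ is the misplaced ion.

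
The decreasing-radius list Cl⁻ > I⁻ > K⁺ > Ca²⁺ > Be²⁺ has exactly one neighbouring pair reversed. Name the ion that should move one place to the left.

I⁻

The pair Cl⁻, I⁻ is the wrong way round — same group and charge — period 3 sits above period 5, so Cl⁻ is smaller. All other adjacent pairs agree with periodic trends, so I⁻ is the misplaced ion.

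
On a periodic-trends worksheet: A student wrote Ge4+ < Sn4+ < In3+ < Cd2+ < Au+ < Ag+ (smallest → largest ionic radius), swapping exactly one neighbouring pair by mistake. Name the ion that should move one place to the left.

Ag+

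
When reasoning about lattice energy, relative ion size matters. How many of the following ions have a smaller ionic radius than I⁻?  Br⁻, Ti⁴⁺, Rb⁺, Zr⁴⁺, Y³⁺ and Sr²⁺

Ti⁴⁺ (Z=22, 18 e⁻), Zr⁴⁺ (Z=40, 36 e⁻), Y³⁺ (Z=39, 36 e⁻), Sr²⁺ (Z=38, 36 e⁻), Rb⁺ (Z=37, 36 e⁻), Br⁻ (Z=35, 36 e⁻), I⁻ (Z=53, 54 e⁻). Ti⁴⁺ < Zr⁴⁺ (same group, 1 shell fewer); Zr⁴⁺ < Y³⁺ (isoelectronic, higher Z=40 is smaller); Y³⁺ < Sr²⁺ (isoelectronic, higher Z=39 is smaller); Sr²⁺ < Rb⁺ (isoelectronic, higher Z=38 is smaller); Rb⁺ < Br⁻ (both 36 e⁻, Z=37>35); Br⁻ < I⁻ (same group, 1 shell fewer).
Ordering all of them (including I⁻) by radius gives Ti⁴⁺ < Zr⁴⁺ < Y³⁺ < Sr²⁺ < Rb⁺ < Br⁻ < I⁻. So 6 are smaller.

6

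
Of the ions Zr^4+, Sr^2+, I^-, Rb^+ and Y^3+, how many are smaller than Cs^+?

4

Tabulating Z and e⁻: Zr^4+ (Z=40, 36 e⁻), Y^3+ (Z=39, 36 e⁻), Sr^2+ (Z=38, 36 e⁻), Rb^+ (Z=37, 36 e⁻), Cs^+ (Z=55, 54 e⁻), I^- (Z=53, 54 e⁻). Zr^4+ < Y^3+ (both 36 e⁻, Z=40>39); Y^3+ < Sr^2+ (both 36 e⁻, Z=39>38); Sr^2+ < Rb^+ (isoelectronic, higher Z=38 is smaller); Rb^+ < Cs^+ (same group, period 5 vs 6); Cs^+ < I^- (both 54 e⁻, Z=55>53).
Placing each against Cs^+: smaller — Zr^4+, Y^3+, Sr^2+, Rb^+; larger — I^-. That's 4.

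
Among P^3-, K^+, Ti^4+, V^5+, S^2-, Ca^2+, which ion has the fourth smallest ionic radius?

K^+

These species are isoelectronic with 18 electrons. The only difference is the number of protons: V^5+ (Z=23), Ti^4+ (Z=22), Ca^2+ (Z=20), K^+ (Z=19), S^2- (Z=16), P^3- (Z=15). The strongest nuclear pull (V^5+) gives the smallest ion.
That gives V^5+ < Ti^4+ < Ca^2+ < K^+ < S^2- < P^3-. From the smallest end, number 4 is K^+.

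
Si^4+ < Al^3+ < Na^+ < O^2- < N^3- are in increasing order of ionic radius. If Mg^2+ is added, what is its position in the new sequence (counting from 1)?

3

All of these have 10 electrons (isoelectronic). With the same electron cloud, the ion with the most protons pulls it in tightest. Nuclear charges: Si^4+ (Z=14), Al^3+ (Z=13), Mg^2+ (Z=12), Na^+ (Z=11), O^2- (Z=8), N^3- (Z=7). Highest Z is smallest.
Merged order: Si^4+ < Al^3+ < Mg^2+ < Na^+ < O^2- < N^3- — Mg^2+ is number 3.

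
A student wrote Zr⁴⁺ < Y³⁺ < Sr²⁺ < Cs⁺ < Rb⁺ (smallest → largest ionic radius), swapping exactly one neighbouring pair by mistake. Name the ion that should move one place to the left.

Rb⁺

Check each adjacent pair. Cs⁺ and Rb⁺ are reversed: same group and charge — period 5 sits above period 6, so Rb⁺ is smaller. No other neighbouring pair contradicts the periodic trends, so Rb⁺ is the ion listed too late.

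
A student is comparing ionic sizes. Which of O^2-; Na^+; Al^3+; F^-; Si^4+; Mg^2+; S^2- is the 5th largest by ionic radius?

Mg^2+

Work out protons and electrons: Si^4+ (Z=14, 10 e⁻), Al^3+ (Z=13, 10 e⁻), Mg^2+ (Z=12, 10 e⁻), Na^+ (Z=11, 10 e⁻), F^- (Z=9, 10 e⁻), O^2- (Z=8, 10 e⁻), S^2- (Z=16, 18 e⁻). Si^4+ < Al^3+ (isoelectronic, higher Z=14 is smaller); Al^3+ < Mg^2+ (isoelectronic, higher Z=13 is smaller); Mg^2+ < Na^+ (isoelectronic, higher Z=12 is smaller); Na^+ < F^- (isoelectronic, higher Z=11 is smaller); F^- < O^2- (isoelectronic, higher Z=9 is smaller); O^2- < S^2- (same group, 1 shell fewer).
Full ascending order: Si^4+ < Al^3+ < Mg^2+ < Na^+ < F^- < O^2- < S^2-. Counting from the largest, position 5 is Mg^2+.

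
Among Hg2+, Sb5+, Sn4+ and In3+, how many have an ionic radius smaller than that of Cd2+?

3

Electron counts and nuclear charges: Sb5+ (Z=51, 46 e⁻), Sn4+ (Z=50, 46 e⁻), In3+ (Z=49, 46 e⁻), Cd2+ (Z=48, 46 e⁻), Hg2+ (Z=80, 78 e⁻). Sb5+ < Sn4+ (isoelectronic, higher Z=51 is smaller); Sn4+ < In3+ (isoelectronic, higher Z=50 is smaller); In3+ < Cd2+ (both 46 e⁻, Z=49>48); Cd2+ < Hg2+ (same group, 1 shell fewer).
Ordering all of them (including Cd2+) by radius gives Sb5+ < Sn4+ < In3+ < Cd2+ < Hg2+. That's 3.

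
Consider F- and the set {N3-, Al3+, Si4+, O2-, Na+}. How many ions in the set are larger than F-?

All of these have 10 electrons (isoelectronic). With the same electron cloud, the ion with the most protons pulls it in tightest. Nuclear charges: Si4+ (Z=14), Al3+ (Z=13), Na+ (Z=11), F- (Z=9), O2- (Z=8), N3- (Z=7). Highest Z is smallest.
Ordering all of them (including F-) by radius gives Si4+ < Al3+ < Na+ < F- < O2- < N3-. That's 2.

2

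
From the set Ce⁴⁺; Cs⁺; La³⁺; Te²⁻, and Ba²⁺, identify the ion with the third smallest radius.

Ba²⁺

These species are isoelectronic with 54 electrons. The only difference is the number of protons: Ce⁴⁺ (Z=58), La³⁺ (Z=57), Ba²⁺ (Z=56), Cs⁺ (Z=55), Te²⁻ (Z=52). The strongest nuclear pull (Ce⁴⁺) gives the smallest ion.
Ordering: Ce⁴⁺ < La³⁺ < Ba²⁺ < Cs⁺ < Te²⁻. The third smallest is Ba²⁺.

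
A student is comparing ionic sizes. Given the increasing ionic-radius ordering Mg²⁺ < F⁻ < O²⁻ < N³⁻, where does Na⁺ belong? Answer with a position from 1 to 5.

2

Isoelectronic series (10 e⁻ each). Size is set by nuclear charge: more protons means a smaller ion. Mg²⁺ (Z=12), Na⁺ (Z=11), F⁻ (Z=9), O²⁻ (Z=8), N³⁻ (Z=7).
Merged order: Mg²⁺ < Na⁺ < F⁻ < O²⁻ < N³⁻ — Na⁺ is number 2.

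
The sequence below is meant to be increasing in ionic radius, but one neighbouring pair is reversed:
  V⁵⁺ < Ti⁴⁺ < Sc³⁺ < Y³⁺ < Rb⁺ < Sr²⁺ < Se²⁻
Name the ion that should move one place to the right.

Scanning neighbour by neighbour, only Rb⁺/Sr²⁺ violates a trend: Sr²⁺ and Rb⁺ share 36 electrons; the higher nuclear charge on Sr (Z=38) contracts it more, so Sr²⁺ < Rb⁺. That makes Rb⁺ the one sitting a position early relative to where it belongs.

Rb⁺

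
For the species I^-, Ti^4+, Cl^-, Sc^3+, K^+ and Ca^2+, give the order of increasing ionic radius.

Ti^4+ < Sc^3+ < Ca^2+ < K^+ < Cl^- < I^-

Tabulating Z and e⁻: Ti^4+: 18 e⁻, Z=22, Sc^3+: 18 e⁻, Z=21, Ca^2+: 18 e⁻, Z=20, K^+: 18 e⁻, Z=19, Cl^-: 18 e⁻, Z=17, I^-: 54 e⁻, Z=53. Ti^4+ < Sc^3+ (both 18 e⁻, Z=22>21); Sc^3+ < Ca^2+ (both 18 e⁻, Z=21>20); Ca^2+ < K^+ (both 18 e⁻, Z=20>19); K^+ < Cl^- (isoelectronic, higher Z=19 is smaller); Cl^- < I^- (same group, 2 shells fewer).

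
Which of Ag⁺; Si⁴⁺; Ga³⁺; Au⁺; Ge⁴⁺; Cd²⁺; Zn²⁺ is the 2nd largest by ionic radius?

Ag⁺

First list Z and electron count for each: Si⁴⁺ has 10 e⁻ (Z=14), Ge⁴⁺ has 28 e⁻ (Z=32), Ga³⁺ has 28 e⁻ (Z=31), Zn²⁺ has 28 e⁻ (Z=30), Cd²⁺ has 46 e⁻ (Z=48), Ag⁺ has 46 e⁻ (Z=47), Au⁺ has 78 e⁻ (Z=79). Si⁴⁺ < Ge⁴⁺ (same group, 1 shell fewer); Ge⁴⁺ < Ga³⁺ (isoelectronic, higher Z=32 is smaller); Ga³⁺ < Zn²⁺ (isoelectronic, higher Z=31 is smaller); Zn²⁺ < Cd²⁺ (same group, 1 shell fewer); Cd²⁺ < Ag⁺ (isoelectronic, higher Z=48 is smaller); Ag⁺ < Au⁺ (same group, 1 shell fewer).
Full ascending order: Si⁴⁺ < Ge⁴⁺ < Ga³⁺ < Zn²⁺ < Cd²⁺ < Ag⁺ < Au⁺. Counting from the largest, position 2 is Ag⁺.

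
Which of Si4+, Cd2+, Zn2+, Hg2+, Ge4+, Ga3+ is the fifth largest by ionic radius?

Ge4+

Work out protons and electrons: Si4+ has 10 e⁻ (Z=14), Ge4+ has 28 e⁻ (Z=32), Ga3+ has 28 e⁻ (Z=31), Zn2+ has 28 e⁻ (Z=30), Cd2+ has 46 e⁻ (Z=48), Hg2+ has 78 e⁻ (Z=80). Si4+ < Ge4+ (same group, period 3 vs 4); Ge4+ < Ga3+ (both 28 e⁻, Z=32>31); Ga3+ < Zn2+ (isoelectronic, higher Z=31 is smaller); Zn2+ < Cd2+ (same group, 1 shell fewer); Cd2+ < Hg2+ (same group, 1 shell fewer).
Full ascending order: Si4+ < Ge4+ < Ga3+ < Zn2+ < Cd2+ < Hg2+. Counting from the largest, position 5 is Ge4+.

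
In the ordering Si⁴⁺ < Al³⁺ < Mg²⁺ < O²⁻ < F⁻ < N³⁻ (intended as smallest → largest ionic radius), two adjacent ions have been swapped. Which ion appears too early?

Scanning neighbour by neighbour, only O²⁻/F⁻ violates a trend: F⁻ and O²⁻ share 10 electrons; the higher nuclear charge on F (Z=9) contracts it more, so F⁻ < O²⁻. That makes O²⁻ the one sitting a position early relative to where it belongs.

O²⁻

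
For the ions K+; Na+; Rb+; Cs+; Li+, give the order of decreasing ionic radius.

Cs+ > Rb+ > K+ > Na+ > Li+

These ions sit in one column with identical charge. Each step down the periodic table adds a principal shell, increasing the radius.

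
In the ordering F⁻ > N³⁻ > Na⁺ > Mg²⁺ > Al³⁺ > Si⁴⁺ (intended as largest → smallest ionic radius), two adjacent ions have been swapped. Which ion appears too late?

N³⁻

Check each adjacent pair. F⁻ and N³⁻ are reversed: F⁻ and N³⁻ share 10 electrons; the higher nuclear charge on F (Z=9) contracts it more, so F⁻ < N³⁻. No other neighbouring pair contradicts the periodic trends, so N³⁻ is the ion listed too late.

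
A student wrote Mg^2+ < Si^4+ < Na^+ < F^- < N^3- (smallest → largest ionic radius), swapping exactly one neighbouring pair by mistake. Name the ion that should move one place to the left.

Si^4+

The pair Mg^2+, Si^4+ is the wrong way round — they are isoelectronic (10 e⁻) and Si has more protons than Mg (14 vs 12), making Si^4+ smaller. All other adjacent pairs agree with periodic trends, so Si^4+ is the misplaced ion.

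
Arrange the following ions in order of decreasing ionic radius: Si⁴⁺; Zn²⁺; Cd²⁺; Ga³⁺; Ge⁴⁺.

Work out protons and electrons: Si⁴⁺ has 10 e⁻ (Z=14), Ge⁴⁺ has 28 e⁻ (Z=32), Ga³⁺ has 28 e⁻ (Z=31), Zn²⁺ has 28 e⁻ (Z=30), Cd²⁺ has 46 e⁻ (Z=48). Si⁴⁺ < Ge⁴⁺ (same group, 1 shell fewer); Ge⁴⁺ < Ga³⁺ (both 28 e⁻, Z=32>31); Ga³⁺ < Zn²⁺ (isoelectronic, higher Z=31 is smaller); Zn²⁺ < Cd²⁺ (same group, 1 shell fewer).

Cd²⁺ > Zn²⁺ > Ga³⁺ > Ge⁴⁺ > Si⁴⁺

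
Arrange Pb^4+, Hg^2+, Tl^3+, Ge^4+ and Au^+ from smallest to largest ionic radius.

First list Z and electron count for each: Ge^4+ has 28 e⁻ (Z=32), Pb^4+ has 78 e⁻ (Z=82), Tl^3+ has 78 e⁻ (Z=81), Hg^2+ has 78 e⁻ (Z=80), Au^+ has 78 e⁻ (Z=79). Ge^4+ < Pb^4+ (same group, 2 shells fewer); Pb^4+ < Tl^3+ (isoelectronic, higher Z=82 is smaller); Tl^3+ < Hg^2+ (isoelectronic, higher Z=81 is smaller); Hg^2+ < Au^+ (both 78 e⁻, Z=80>79).

Ge^4+ < Pb^4+ < Tl^3+ < Hg^2+ < Au^+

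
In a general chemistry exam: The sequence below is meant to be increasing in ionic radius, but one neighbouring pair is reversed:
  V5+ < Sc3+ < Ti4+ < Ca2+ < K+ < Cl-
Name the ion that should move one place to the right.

Check each adjacent pair. Sc3+ and Ti4+ are reversed: Ti4+ and Sc3+ share 18 electrons; the higher nuclear charge on Ti (Z=22) contracts it more, so Ti4+ < Sc3+. No other neighbouring pair contradicts the periodic trends, so Sc3+ is the ion listed too early.

Sc3+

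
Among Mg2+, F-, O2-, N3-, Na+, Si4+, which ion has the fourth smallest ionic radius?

These species are isoelectronic with 10 electrons. The only difference is the number of protons: Si4+ (Z=14), Mg2+ (Z=12), Na+ (Z=11), F- (Z=9), O2- (Z=8), N3- (Z=7). The strongest nuclear pull (Si4+) gives the smallest ion.
Ordering: Si4+ < Mg2+ < Na+ < F- < O2- < N3-. The fourth smallest is F-.

F-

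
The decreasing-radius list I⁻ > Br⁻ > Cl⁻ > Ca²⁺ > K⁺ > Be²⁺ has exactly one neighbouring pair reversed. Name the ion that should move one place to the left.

K⁺

Scanning neighbour by neighbour, only Ca²⁺/K⁺ violates a trend: Ca²⁺ and K⁺ share 18 electrons; the higher nuclear charge on Ca (Z=20) contracts it more, so Ca²⁺ < K⁺. That makes K⁺ the one sitting a position late relative to where it belongs.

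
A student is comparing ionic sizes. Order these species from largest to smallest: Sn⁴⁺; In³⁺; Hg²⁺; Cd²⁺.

Hg²⁺ > Cd²⁺ > In³⁺ > Sn⁴⁺

Sn⁴⁺ (Z=50, 46 e⁻), In³⁺ (Z=49, 46 e⁻), Cd²⁺ (Z=48, 46 e⁻), Hg²⁺ (Z=80, 78 e⁻). Sn⁴⁺ < In³⁺ (isoelectronic, higher Z=50 is smaller); In³⁺ < Cd²⁺ (isoelectronic, higher Z=49 is smaller); Cd²⁺ < Hg²⁺ (same group, period 5 vs 6).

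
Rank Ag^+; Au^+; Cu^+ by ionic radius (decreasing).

Au^+ > Ag^+ > Cu^+

All are in the same group with charge +1. Radius grows down the group as n (the outermost shell) increases.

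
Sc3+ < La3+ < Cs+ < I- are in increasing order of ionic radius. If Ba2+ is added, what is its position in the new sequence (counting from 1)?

Sc3+ has 18 e⁻ (Z=21), La3+ has 54 e⁻ (Z=57), Ba2+ has 54 e⁻ (Z=56), Cs+ has 54 e⁻ (Z=55), I- has 54 e⁻ (Z=53). Sc3+ < La3+ (same group, 2 shells fewer); La3+ < Ba2+ (isoelectronic, higher Z=57 is smaller); Ba2+ < Cs+ (both 54 e⁻, Z=56>55); Cs+ < I- (both 54 e⁻, Z=55>53).
The complete sequence is Sc3+ < La3+ < Ba2+ < Cs+ < I-. Ba2+ sits at position 3.

3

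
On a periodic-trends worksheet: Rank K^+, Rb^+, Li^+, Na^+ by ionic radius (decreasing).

Rb^+ > K^+ > Na^+ > Li^+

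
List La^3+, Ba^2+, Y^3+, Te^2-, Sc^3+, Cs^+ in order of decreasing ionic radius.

Te^2- > Cs^+ > Ba^2+ > La^3+ > Y^3+ > Sc^3+

Tabulating Z and e⁻: Sc^3+: 18 e⁻, Z=21, Y^3+: 36 e⁻, Z=39, La^3+: 54 e⁻, Z=57, Ba^2+: 54 e⁻, Z=56, Cs^+: 54 e⁻, Z=55, Te^2-: 54 e⁻, Z=52. Sc^3+ < Y^3+ (same group, 1 shell fewer); Y^3+ < La^3+ (same group, period 5 vs 6); La^3+ < Ba^2+ (isoelectronic, higher Z=57 is smaller); Ba^2+ < Cs^+ (both 54 e⁻, Z=56>55); Cs^+ < Te^2- (isoelectronic, higher Z=55 is smaller).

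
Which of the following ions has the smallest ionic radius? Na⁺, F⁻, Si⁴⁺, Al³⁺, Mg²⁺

Si⁴⁺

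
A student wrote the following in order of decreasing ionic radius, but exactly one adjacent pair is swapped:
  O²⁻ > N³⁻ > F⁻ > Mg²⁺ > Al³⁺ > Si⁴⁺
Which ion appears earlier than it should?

O²⁻

Compare adjacent ions: O²⁻ and N³⁻ share 10 electrons; the higher nuclear charge on O (Z=8) contracts it more, so O²⁻ < N³⁻ — yet in this decreasing list O²⁻ sits before N³⁻. Nothing else is reversed, so O²⁻ should move one place to the right.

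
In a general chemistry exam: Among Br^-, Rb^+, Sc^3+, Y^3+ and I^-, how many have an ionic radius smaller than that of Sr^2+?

Sc^3+ has 18 e⁻ (Z=21), Y^3+ has 36 e⁻ (Z=39), Sr^2+ has 36 e⁻ (Z=38), Rb^+ has 36 e⁻ (Z=37), Br^- has 36 e⁻ (Z=35), I^- has 54 e⁻ (Z=53). Sc^3+ < Y^3+ (same group, 1 shell fewer); Y^3+ < Sr^2+ (isoelectronic, higher Z=39 is smaller); Sr^2+ < Rb^+ (both 36 e⁻, Z=38>37); Rb^+ < Br^- (both 36 e⁻, Z=37>35); Br^- < I^- (same group, period 4 vs 5).
Placing each against Sr^2+: smaller — Sc^3+, Y^3+; larger — Rb^+, Br^-, I^-. That's 2.

2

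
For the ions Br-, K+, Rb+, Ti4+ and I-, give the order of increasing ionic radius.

Electron counts and nuclear charges: Ti4+: 18 e⁻, Z=22, K+: 18 e⁻, Z=19, Rb+: 36 e⁻, Z=37, Br-: 36 e⁻, Z=35, I-: 54 e⁻, Z=53. Ti4+ < K+ (both 18 e⁻, Z=22>19); K+ < Rb+ (same group, period 4 vs 5); Rb+ < Br- (both 36 e⁻, Z=37>35); Br- < I- (same group, period 4 vs 5).

Ti4+ < K+ < Rb+ < Br- < I-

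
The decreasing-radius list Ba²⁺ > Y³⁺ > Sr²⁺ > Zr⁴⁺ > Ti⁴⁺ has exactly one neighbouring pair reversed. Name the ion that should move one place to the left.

Sr²⁺

Compare adjacent ions: both have 36 electrons but Z(Y)=39 > Z(Sr)=38, so Y³⁺ should be the smaller of the two — yet in this decreasing list Y³⁺ sits before Sr²⁺. Nothing else is reversed, so Sr²⁺ should move one place to the left.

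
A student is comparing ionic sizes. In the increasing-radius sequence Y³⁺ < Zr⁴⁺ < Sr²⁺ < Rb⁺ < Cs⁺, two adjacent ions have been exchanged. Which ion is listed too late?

Zr⁴⁺

Compare adjacent ions: they are isoelectronic (36 e⁻) and Zr has more protons than Y (40 vs 39), making Zr⁴⁺ smaller — yet in this increasing list Y³⁺ sits before Zr⁴⁺. Nothing else is reversed, so Zr⁴⁺ should move one place to the left.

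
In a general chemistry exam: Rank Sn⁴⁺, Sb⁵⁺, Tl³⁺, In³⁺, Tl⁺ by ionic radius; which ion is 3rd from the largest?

In³⁺

Electron counts and nuclear charges: Sb⁵⁺: 46 e⁻, Z=51, Sn⁴⁺: 46 e⁻, Z=50, In³⁺: 46 e⁻, Z=49, Tl³⁺: 78 e⁻, Z=81, Tl⁺: 80 e⁻, Z=81. Sb⁵⁺ < Sn⁴⁺ (both 46 e⁻, Z=51>50); Sn⁴⁺ < In³⁺ (both 46 e⁻, Z=50>49); In³⁺ < Tl³⁺ (same group, 1 shell fewer); Tl³⁺ < Tl⁺ (higher charge on the same element).
That gives Sb⁵⁺ < Sn⁴⁺ < In³⁺ < Tl³⁺ < Tl⁺. From the largest end, number 3 is In³⁺.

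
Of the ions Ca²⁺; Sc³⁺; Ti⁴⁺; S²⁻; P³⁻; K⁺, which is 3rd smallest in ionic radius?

Ca²⁺

All of these have 18 electrons (isoelectronic). With the same electron cloud, the ion with the most protons pulls it in tightest. Nuclear charges: Ti⁴⁺ (Z=22), Sc³⁺ (Z=21), Ca²⁺ (Z=20), K⁺ (Z=19), S²⁻ (Z=16), P³⁻ (Z=15). Highest Z is smallest.
That gives Ti⁴⁺ < Sc³⁺ < Ca²⁺ < K⁺ < S²⁻ < P³⁻. From the smallest end, number 3 is Ca²⁺.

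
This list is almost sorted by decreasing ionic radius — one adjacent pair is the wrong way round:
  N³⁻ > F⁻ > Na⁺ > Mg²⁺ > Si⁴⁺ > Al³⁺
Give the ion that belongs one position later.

Scanning neighbour by neighbour, only Si⁴⁺/Al³⁺ violates a trend: Si⁴⁺ and Al³⁺ share 10 electrons; the higher nuclear charge on Si (Z=14) contracts it more, so Si⁴⁺ < Al³⁺. That makes Si⁴⁺ the one sitting a position early relative to where it belongs.

Si⁴⁺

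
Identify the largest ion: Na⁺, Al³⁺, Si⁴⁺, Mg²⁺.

Na⁺

All of these have 10 electrons (isoelectronic). With the same electron cloud, the ion with the most protons pulls it in tightest. Nuclear charges: Si⁴⁺ (Z=14), Al³⁺ (Z=13), Mg²⁺ (Z=12), Na⁺ (Z=11). Highest Z is smallest.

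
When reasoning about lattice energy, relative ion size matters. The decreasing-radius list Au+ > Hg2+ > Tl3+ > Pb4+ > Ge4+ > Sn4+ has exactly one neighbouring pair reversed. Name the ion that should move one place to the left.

Sn4+

Check each adjacent pair. Ge4+ and Sn4+ are reversed: Ge4+ and Sn4+ are in one column with the same charge; the lighter period-4 ion has one fewer shell and is smaller. No other neighbouring pair contradicts the periodic trends, so Sn4+ is the ion listed too late.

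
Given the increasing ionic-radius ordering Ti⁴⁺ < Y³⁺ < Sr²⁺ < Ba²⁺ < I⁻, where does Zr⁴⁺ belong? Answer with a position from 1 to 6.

First list Z and electron count for each: Ti⁴⁺ has 18 e⁻ (Z=22), Zr⁴⁺ has 36 e⁻ (Z=40), Y³⁺ has 36 e⁻ (Z=39), Sr²⁺ has 36 e⁻ (Z=38), Ba²⁺ has 54 e⁻ (Z=56), I⁻ has 54 e⁻ (Z=53). Ti⁴⁺ < Zr⁴⁺ (same group, 1 shell fewer); Zr⁴⁺ < Y³⁺ (both 36 e⁻, Z=40>39); Y³⁺ < Sr²⁺ (both 36 e⁻, Z=39>38); Sr²⁺ < Ba²⁺ (same group, 1 shell fewer); Ba²⁺ < I⁻ (isoelectronic, higher Z=56 is smaller).
The complete sequence is Ti⁴⁺ < Zr⁴⁺ < Y³⁺ < Sr²⁺ < Ba²⁺ < I⁻. Zr⁴⁺ sits at position 2.

2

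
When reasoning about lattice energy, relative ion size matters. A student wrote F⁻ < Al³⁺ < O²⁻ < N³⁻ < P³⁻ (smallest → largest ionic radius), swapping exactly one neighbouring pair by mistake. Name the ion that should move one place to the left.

Check each adjacent pair. F⁻ and Al³⁺ are reversed: both have 10 electrons but Z(Al)=13 > Z(F)=9, so Al³⁺ should be the smaller of the two. No other neighbouring pair contradicts the periodic trends, so Al³⁺ is the ion listed too late.

Al³⁺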